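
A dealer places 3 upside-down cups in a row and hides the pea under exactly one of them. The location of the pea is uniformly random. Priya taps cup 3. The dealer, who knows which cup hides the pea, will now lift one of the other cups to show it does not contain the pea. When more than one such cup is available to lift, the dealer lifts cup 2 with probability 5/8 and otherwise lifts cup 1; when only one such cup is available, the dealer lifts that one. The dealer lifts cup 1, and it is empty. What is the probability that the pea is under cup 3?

3/11

Consider each possible location of the pea in turn.
If it is under cup 1 (prior 1/3): the dealer opened cup 1, so this case is ruled out; weight (1/3)·0 = 0.
If it is under cup 2 (prior 1/3): only cup 1 is available, probability 1; weight (1/3)·1 = 1/3.
If it is under cup 3 (prior 1/3): cup 2 is available but not opened, probability 3/8; weight (1/3)·(3/8) = 1/8.
The weights sum to 11/24.
So P(the pea under cup 3 | the dealer opened cup 1) = (1/8) / (11/24) = 3/11.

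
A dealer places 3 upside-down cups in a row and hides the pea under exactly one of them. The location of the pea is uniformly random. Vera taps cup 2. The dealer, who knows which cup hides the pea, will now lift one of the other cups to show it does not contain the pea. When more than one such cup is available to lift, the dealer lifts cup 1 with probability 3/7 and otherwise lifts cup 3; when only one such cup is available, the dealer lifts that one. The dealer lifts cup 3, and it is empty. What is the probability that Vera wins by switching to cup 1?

Condition on the true location of the pea.
If it is under cup 1 (prior 1/3): only cup 3 is available, probability 1; weight (1/3)·1 = 1/3.
If it is under cup 2 (prior 1/3): cup 1 is available but not opened, probability 4/7; weight (1/3)·(4/7) = 4/21.
If it is under cup 3 (prior 1/3): the dealer opened cup 3, so this case is ruled out; weight (1/3)·0 = 0.
The weights sum to 11/21.
So P(the pea under cup 1 | the dealer opened cup 3) = (1/3) / (11/21) = 7/11.

7/11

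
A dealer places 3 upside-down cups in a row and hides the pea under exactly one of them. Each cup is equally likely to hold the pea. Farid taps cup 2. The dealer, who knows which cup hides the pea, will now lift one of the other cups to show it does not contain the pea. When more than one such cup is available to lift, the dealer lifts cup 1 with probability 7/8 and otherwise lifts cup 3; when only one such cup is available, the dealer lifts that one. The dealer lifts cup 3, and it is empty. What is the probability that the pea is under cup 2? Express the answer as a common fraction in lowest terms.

1/9

Consider each possible location of the pea in turn.
If it is under cup 1 (prior 1/3): only cup 3 is available, probability 1; weight (1/3)·1 = 1/3.
If it is under cup 2 (prior 1/3): cup 1 is available but not opened, probability 1/8; weight (1/3)·(1/8) = 1/24.
If it is under cup 3 (prior 1/3): the dealer opened cup 3, so this case is ruled out; weight (1/3)·0 = 0.
The weights sum to 3/8.
So P(the pea under cup 2 | the dealer opened cup 3) = (1/24) / (3/8) = 1/9.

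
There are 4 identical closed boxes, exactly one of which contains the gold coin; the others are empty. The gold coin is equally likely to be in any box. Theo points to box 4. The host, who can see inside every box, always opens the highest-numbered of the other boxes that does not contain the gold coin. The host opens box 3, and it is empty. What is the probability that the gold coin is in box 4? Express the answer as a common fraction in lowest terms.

Consider each possible location of the gold coin in turn.
If it is in any of boxes 1, 2, and 4 (prior 1/4 each): box 3 is the highest-numbered option available, probability 1; weight (1/4)·1 = 1/4 each.
If it is in box 3 (prior 1/4): the host opened box 3, so this case is ruled out; weight (1/4)·0 = 0.
The weights sum to 3/4.
So P(the gold coin in box 4 | the host opened box 3) = (1/4) / (3/4) = 1/3.

1/3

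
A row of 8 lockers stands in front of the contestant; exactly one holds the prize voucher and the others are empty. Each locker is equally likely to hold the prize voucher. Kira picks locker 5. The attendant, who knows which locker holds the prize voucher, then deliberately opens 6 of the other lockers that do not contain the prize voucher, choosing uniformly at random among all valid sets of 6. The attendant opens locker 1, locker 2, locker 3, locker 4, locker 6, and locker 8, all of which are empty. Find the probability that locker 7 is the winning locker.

Consider each possible location of the prize voucher in turn.
If it is in any of lockers 1, 2, 3, 4, 6, and 8 (prior 1/8 each): that locker was opened and seen not to hold the prize — ruled out; weight (1/8)·0 = 0 each.
If it is in locker 5 (prior 1/8): the attendant has 7 equally likely choices, so probability 1/7; weight (1/8)·(1/7) = 1/56.
If it is in locker 7 (prior 1/8): the attendant has no choice, probability 1; weight (1/8)·1 = 1/8.
The weights sum to 1/7.
So P(the prize voucher in locker 7 | the attendant opened locker 1, locker 2, locker 3, locker 4, locker 6, and locker 8) = (1/8) / (1/7) = 7/8.

7/8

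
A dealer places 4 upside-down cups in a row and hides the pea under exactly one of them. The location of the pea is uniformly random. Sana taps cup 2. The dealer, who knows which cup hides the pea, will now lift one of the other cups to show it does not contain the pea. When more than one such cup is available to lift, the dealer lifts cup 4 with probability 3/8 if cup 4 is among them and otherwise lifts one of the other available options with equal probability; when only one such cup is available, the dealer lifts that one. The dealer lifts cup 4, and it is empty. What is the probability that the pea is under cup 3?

Consider each possible location of the pea in turn.
If it is under any of cups 1, 2, and 3 (prior 1/4 each): cup 4 is available, opened with probability 3/8; weight (1/4)·(3/8) = 3/32 each.
If it is under cup 4 (prior 1/4): the dealer opened cup 4, so this case is ruled out; weight (1/4)·0 = 0.
The weights sum to 9/32.
So P(the pea under cup 3 | the dealer opened cup 4) = (3/32) / (9/32) = 1/3.

1/3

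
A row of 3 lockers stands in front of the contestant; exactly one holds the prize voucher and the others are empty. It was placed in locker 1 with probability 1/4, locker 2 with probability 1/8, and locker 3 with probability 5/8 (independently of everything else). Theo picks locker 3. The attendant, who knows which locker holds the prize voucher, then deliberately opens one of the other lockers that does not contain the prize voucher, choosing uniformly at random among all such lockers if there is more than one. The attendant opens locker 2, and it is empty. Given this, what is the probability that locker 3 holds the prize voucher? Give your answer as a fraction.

Apply Bayes' rule, conditioning on where the prize voucher actually is.
If it is in locker 1 (prior 1/4): the attendant has no choice, probability 1; weight (1/4)·1 = 1/4.
If it is in locker 2 (prior 1/8): the attendant opened locker 2, so this case is ruled out; weight (1/8)·0 = 0.
If it is in locker 3 (prior 5/8): the attendant has 2 equally likely choices, so probability 1/2; weight (5/8)·(1/2) = 5/16.
The weights sum to 9/16.
So P(the prize voucher in locker 3 | the attendant opened locker 2) = (5/16) / (9/16) = 5/9.

5/9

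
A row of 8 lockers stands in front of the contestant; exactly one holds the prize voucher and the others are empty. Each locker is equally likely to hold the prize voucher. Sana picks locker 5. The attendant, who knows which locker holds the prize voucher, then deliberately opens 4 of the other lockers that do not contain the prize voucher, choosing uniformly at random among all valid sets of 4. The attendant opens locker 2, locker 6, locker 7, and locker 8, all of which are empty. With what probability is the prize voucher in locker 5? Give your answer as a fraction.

Condition on the true location of the prize voucher.
If it is in any of lockers 1, 3, and 4 (prior 1/8 each): the attendant has 15 equally likely choices, so probability 1/15; weight (1/8)·(1/15) = 1/120 each.
If it is in any of lockers 2, 6, 7, and 8 (prior 1/8 each): that locker was opened and seen not to hold the prize — ruled out; weight (1/8)·0 = 0 each.
If it is in locker 5 (prior 1/8): the attendant has 35 equally likely choices, so probability 1/35; weight (1/8)·(1/35) = 1/280.
The weights sum to 1/35.
So P(the prize voucher in locker 5 | the attendant opened locker 2, locker 6, locker 7, and locker 8) = (1/280) / (1/35) = 1/8.

1/8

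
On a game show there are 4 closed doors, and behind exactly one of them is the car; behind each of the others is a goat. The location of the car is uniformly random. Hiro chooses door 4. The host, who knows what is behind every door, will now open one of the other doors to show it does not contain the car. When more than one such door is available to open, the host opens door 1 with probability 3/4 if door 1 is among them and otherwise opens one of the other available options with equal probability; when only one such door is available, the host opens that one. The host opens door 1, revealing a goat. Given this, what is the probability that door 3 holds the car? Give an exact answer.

1/3

Condition on the true location of the car.
If it is behind door 1 (prior 1/4): the host opened door 1, so this case is ruled out; weight (1/4)·0 = 0.
If it is behind any of doors 2, 3, and 4 (prior 1/4 each): door 1 is available, opened with probability 3/4; weight (1/4)·(3/4) = 3/16 each.
The weights sum to 9/16.
So P(the car behind door 3 | the host opened door 1) = (3/16) / (9/16) = 1/3.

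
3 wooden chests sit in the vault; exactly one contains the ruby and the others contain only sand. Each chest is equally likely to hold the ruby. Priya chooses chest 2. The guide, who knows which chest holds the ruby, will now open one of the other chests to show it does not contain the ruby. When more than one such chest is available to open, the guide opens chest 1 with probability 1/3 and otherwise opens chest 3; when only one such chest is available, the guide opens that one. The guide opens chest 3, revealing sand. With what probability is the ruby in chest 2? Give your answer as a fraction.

Consider each possible location of the ruby in turn.
If it is in chest 1 (prior 1/3): only chest 3 is available, probability 1; weight (1/3)·1 = 1/3.
If it is in chest 2 (prior 1/3): chest 1 is available but not opened, probability 2/3; weight (1/3)·(2/3) = 2/9.
If it is in chest 3 (prior 1/3): the guide opened chest 3, so this case is ruled out; weight (1/3)·0 = 0.
The weights sum to 5/9.
So P(the ruby in chest 2 | the guide opened chest 3) = (2/9) / (5/9) = 2/5.

2/5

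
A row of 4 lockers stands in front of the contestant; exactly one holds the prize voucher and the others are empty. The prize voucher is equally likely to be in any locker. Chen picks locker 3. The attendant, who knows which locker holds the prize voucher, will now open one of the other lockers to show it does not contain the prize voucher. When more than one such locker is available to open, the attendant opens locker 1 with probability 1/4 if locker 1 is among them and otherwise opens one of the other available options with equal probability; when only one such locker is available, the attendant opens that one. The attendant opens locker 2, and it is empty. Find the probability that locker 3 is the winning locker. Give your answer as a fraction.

Condition on the true location of the prize voucher.
If it is in locker 1 (prior 1/4): locker 1 holds the prize so is unavailable; the attendant chooses uniformly among the 2 others, probability 1/2; weight (1/4)·(1/2) = 1/8.
If it is in locker 2 (prior 1/4): the attendant opened locker 2, so this case is ruled out; weight (1/4)·0 = 0.
If it is in locker 3 (prior 1/4): locker 1 is available but not opened; locker 2 gets probability (1 − 1/4)/2 = 3/8; weight (1/4)·(3/8) = 3/32.
If it is in locker 4 (prior 1/4): locker 1 is available but not opened, probability 3/4; weight (1/4)·(3/4) = 3/16.
The weights sum to 13/32.
So P(the prize voucher in locker 3 | the attendant opened locker 2) = (3/32) / (13/32) = 3/13.

3/13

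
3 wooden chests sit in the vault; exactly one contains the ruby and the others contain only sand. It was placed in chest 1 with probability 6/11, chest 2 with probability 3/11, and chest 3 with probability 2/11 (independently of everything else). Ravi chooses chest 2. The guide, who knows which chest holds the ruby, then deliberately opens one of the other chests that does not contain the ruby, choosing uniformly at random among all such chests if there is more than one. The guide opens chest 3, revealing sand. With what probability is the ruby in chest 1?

Condition on the true location of the ruby.
If it is in chest 1 (prior 6/11): the guide has no choice, probability 1; weight (6/11)·1 = 6/11.
If it is in chest 2 (prior 3/11): the guide has 2 equally likely choices, so probability 1/2; weight (3/11)·(1/2) = 3/22.
If it is in chest 3 (prior 2/11): the guide opened chest 3, so this case is ruled out; weight (2/11)·0 = 0.
The weights sum to 15/22.
So P(the ruby in chest 1 | the guide opened chest 3) = (6/11) / (15/22) = 4/5.

4/5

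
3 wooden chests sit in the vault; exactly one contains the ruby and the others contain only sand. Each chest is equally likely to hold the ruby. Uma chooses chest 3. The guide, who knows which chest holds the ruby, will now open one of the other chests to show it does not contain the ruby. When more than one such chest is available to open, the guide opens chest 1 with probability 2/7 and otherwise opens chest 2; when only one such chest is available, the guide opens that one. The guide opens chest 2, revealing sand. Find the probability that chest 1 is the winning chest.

Condition on the true location of the ruby.
If it is in chest 1 (prior 1/3): only chest 2 is available, probability 1; weight (1/3)·1 = 1/3.
If it is in chest 2 (prior 1/3): the guide opened chest 2, so this case is ruled out; weight (1/3)·0 = 0.
If it is in chest 3 (prior 1/3): chest 1 is available but not opened, probability 5/7; weight (1/3)·(5/7) = 5/21.
The weights sum to 4/7.
So P(the ruby in chest 1 | the guide opened chest 2) = (1/3) / (4/7) = 7/12.

7/12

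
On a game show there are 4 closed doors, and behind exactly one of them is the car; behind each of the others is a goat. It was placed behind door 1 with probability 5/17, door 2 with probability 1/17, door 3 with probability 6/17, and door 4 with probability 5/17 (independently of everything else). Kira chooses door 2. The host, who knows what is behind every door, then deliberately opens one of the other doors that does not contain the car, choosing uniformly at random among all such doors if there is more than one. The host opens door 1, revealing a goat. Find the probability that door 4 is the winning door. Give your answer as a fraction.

Condition on the true location of the car.
If it is behind door 1 (prior 5/17): the host opened door 1, so this case is ruled out; weight (5/17)·0 = 0.
If it is behind door 2 (prior 1/17): the host has 3 equally likely choices, so probability 1/3; weight (1/17)·(1/3) = 1/51.
If it is behind door 3 (prior 6/17): the host has 2 equally likely choices, so probability 1/2; weight (6/17)·(1/2) = 3/17.
If it is behind door 4 (prior 5/17): the host has 2 equally likely choices, so probability 1/2; weight (5/17)·(1/2) = 5/34.
The weights sum to 35/102.
So P(the car behind door 4 | the host opened door 1) = (5/34) / (35/102) = 3/7.

3/7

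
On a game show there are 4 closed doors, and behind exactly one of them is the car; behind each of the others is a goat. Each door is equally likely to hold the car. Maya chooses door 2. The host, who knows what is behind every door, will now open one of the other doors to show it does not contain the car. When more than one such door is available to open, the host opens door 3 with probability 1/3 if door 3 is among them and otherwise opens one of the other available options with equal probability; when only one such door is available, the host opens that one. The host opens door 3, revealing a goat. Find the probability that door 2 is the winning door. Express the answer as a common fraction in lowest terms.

1/3

Condition on the true location of the car.
If it is behind any of doors 1, 2, and 4 (prior 1/4 each): door 3 is available, opened with probability 1/3; weight (1/4)·(1/3) = 1/12 each.
If it is behind door 3 (prior 1/4): the host opened door 3, so this case is ruled out; weight (1/4)·0 = 0.
The weights sum to 1/4.
So P(the car behind door 2 | the host opened door 3) = (1/12) / (1/4) = 1/3.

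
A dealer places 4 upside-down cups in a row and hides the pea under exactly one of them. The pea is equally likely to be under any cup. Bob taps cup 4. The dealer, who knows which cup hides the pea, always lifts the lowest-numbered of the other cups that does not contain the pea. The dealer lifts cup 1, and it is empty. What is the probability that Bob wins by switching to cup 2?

1/3

Consider each possible location of the pea in turn.
If it is under cup 1 (prior 1/4): the dealer opened cup 1, so this case is ruled out; weight (1/4)·0 = 0.
If it is under any of cups 2, 3, and 4 (prior 1/4 each): cup 1 is the lowest-numbered option available, probability 1; weight (1/4)·1 = 1/4 each.
The weights sum to 3/4.
So P(the pea under cup 2 | the dealer opened cup 1) = (1/4) / (3/4) = 1/3.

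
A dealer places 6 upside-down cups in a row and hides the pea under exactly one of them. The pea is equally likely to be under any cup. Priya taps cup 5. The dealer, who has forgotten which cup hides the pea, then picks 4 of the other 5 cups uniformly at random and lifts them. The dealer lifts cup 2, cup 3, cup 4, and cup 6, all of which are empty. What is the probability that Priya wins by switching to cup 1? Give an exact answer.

Because the dealer chose which cups to lift without knowing where the pea is, the choice is independent of the prize location. Learning that none of the 4 opened cups holds the pea simply rules out those 4 locations and leaves the remaining 2 cups still equally likely by symmetry.
So P(the pea under cup 1) = 1/2.

1/2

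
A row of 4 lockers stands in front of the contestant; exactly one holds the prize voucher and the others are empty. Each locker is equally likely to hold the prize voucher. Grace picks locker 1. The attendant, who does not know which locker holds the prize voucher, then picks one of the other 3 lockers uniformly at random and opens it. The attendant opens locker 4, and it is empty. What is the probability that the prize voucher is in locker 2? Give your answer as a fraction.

Condition on the true location of the prize voucher.
If it is in any of lockers 1, 2, and 3 (prior 1/4 each): the attendant picks locker 4 with probability 1/3 regardless, and it is not the prize; weight (1/4)·(1/3) = 1/12 each.
If it is in locker 4 (prior 1/4): the attendant opened locker 4, so this case is ruled out; weight (1/4)·0 = 0.
The weights sum to 1/4.
So P(the prize voucher in locker 2 | the attendant opened locker 4) = (1/12) / (1/4) = 1/3.

1/3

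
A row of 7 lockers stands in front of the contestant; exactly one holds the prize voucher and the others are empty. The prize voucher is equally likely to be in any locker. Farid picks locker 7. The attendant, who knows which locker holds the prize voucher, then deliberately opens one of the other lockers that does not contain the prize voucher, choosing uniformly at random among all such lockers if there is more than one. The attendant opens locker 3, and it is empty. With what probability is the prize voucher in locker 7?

Apply Bayes' rule, conditioning on where the prize voucher actually is.
If it is in any of lockers 1, 2, 4, 5, and 6 (prior 1/7 each): the attendant has 5 equally likely choices, so probability 1/5; weight (1/7)·(1/5) = 1/35 each.
If it is in locker 3 (prior 1/7): the attendant opened locker 3, so this case is ruled out; weight (1/7)·0 = 0.
If it is in locker 7 (prior 1/7): the attendant has 6 equally likely choices, so probability 1/6; weight (1/7)·(1/6) = 1/42.
The weights sum to 1/6.
So P(the prize voucher in locker 7 | the attendant opened locker 3) = (1/42) / (1/6) = 1/7.

1/7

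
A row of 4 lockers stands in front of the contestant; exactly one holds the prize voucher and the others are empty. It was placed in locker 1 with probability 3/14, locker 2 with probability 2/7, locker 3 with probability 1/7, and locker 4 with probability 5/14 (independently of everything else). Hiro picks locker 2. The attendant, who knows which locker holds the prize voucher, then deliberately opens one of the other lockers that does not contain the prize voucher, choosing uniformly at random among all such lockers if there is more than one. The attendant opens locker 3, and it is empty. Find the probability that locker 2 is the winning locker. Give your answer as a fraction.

Apply Bayes' rule, conditioning on where the prize voucher actually is.
If it is in locker 1 (prior 3/14): the attendant has 2 equally likely choices, so probability 1/2; weight (3/14)·(1/2) = 3/28.
If it is in locker 2 (prior 2/7): the attendant has 3 equally likely choices, so probability 1/3; weight (2/7)·(1/3) = 2/21.
If it is in locker 3 (prior 1/7): the attendant opened locker 3, so this case is ruled out; weight (1/7)·0 = 0.
If it is in locker 4 (prior 5/14): the attendant has 2 equally likely choices, so probability 1/2; weight (5/14)·(1/2) = 5/28.
The weights sum to 8/21.
So P(the prize voucher in locker 2 | the attendant opened locker 3) = (2/21) / (8/21) = 1/4.

1/4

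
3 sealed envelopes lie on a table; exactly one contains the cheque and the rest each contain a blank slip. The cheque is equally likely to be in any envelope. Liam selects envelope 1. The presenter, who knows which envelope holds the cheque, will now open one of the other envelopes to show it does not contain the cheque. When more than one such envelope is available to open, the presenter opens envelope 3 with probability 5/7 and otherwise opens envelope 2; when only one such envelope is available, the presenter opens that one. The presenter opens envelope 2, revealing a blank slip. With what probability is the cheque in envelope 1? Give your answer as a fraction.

Consider each possible location of the cheque in turn.
If it is in envelope 1 (prior 1/3): envelope 3 is available but not opened, probability 2/7; weight (1/3)·(2/7) = 2/21.
If it is in envelope 2 (prior 1/3): the presenter opened envelope 2, so this case is ruled out; weight (1/3)·0 = 0.
If it is in envelope 3 (prior 1/3): only envelope 2 is available, probability 1; weight (1/3)·1 = 1/3.
The weights sum to 3/7.
So P(the cheque in envelope 1 | the presenter opened envelope 2) = (2/21) / (3/7) = 2/9.

2/9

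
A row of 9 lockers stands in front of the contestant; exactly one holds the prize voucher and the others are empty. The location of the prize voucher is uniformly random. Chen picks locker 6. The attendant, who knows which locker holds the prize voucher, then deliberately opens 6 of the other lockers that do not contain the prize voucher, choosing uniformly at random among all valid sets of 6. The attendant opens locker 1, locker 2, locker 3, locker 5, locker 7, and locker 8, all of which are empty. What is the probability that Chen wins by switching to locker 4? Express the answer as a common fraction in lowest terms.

Apply Bayes' rule, conditioning on where the prize voucher actually is.
If it is in any of lockers 1, 2, 3, 5, 7, and 8 (prior 1/9 each): that locker was opened and seen not to hold the prize — ruled out; weight (1/9)·0 = 0 each.
If it is in either of lockers 4 and 9 (prior 1/9 each): the attendant has 7 equally likely choices, so probability 1/7; weight (1/9)·(1/7) = 1/63 each.
If it is in locker 6 (prior 1/9): the attendant has 28 equally likely choices, so probability 1/28; weight (1/9)·(1/28) = 1/252.
The weights sum to 1/28.
So P(the prize voucher in locker 4 | the attendant opened locker 1, locker 2, locker 3, locker 5, locker 7, and locker 8) = (1/63) / (1/28) = 4/9.

4/9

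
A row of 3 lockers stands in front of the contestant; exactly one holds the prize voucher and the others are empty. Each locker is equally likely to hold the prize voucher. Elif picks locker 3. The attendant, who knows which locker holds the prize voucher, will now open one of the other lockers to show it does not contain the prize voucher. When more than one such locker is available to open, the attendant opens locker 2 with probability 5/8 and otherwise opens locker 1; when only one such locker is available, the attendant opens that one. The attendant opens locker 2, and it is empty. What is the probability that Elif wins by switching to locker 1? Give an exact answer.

8/13

Consider each possible location of the prize voucher in turn.
If it is in locker 1 (prior 1/3): only locker 2 is available, probability 1; weight (1/3)·1 = 1/3.
If it is in locker 2 (prior 1/3): the attendant opened locker 2, so this case is ruled out; weight (1/3)·0 = 0.
If it is in locker 3 (prior 1/3): locker 2 is available, opened with probability 5/8; weight (1/3)·(5/8) = 5/24.
The weights sum to 13/24.
So P(the prize voucher in locker 1 | the attendant opened locker 2) = (1/3) / (13/24) = 8/13.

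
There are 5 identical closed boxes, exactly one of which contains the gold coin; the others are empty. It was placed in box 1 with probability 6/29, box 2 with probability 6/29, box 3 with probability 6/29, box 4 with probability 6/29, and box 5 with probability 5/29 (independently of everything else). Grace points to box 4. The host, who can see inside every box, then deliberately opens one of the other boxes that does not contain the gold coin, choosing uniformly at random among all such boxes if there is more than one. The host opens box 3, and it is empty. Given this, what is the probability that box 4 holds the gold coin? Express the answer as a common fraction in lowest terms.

9/43

Consider each possible location of the gold coin in turn.
If it is in either of boxes 1 and 2 (prior 6/29 each): the host has 3 equally likely choices, so probability 1/3; weight (6/29)·(1/3) = 2/29 each.
If it is in box 3 (prior 6/29): the host opened box 3, so this case is ruled out; weight (6/29)·0 = 0.
If it is in box 4 (prior 6/29): the host has 4 equally likely choices, so probability 1/4; weight (6/29)·(1/4) = 3/58.
If it is in box 5 (prior 5/29): the host has 3 equally likely choices, so probability 1/3; weight (5/29)·(1/3) = 5/87.
The weights sum to 43/174.
So P(the gold coin in box 4 | the host opened box 3) = (3/58) / (43/174) = 9/43.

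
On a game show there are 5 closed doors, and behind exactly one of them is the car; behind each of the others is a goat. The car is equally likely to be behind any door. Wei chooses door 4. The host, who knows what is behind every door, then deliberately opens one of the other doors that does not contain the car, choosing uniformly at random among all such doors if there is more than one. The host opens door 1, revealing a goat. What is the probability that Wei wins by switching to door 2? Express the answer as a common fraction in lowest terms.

4/15

Apply Bayes' rule, conditioning on where the car actually is.
If it is behind door 1 (prior 1/5): the host opened door 1, so this case is ruled out; weight (1/5)·0 = 0.
If it is behind any of doors 2, 3, and 5 (prior 1/5 each): the host has 3 equally likely choices, so probability 1/3; weight (1/5)·(1/3) = 1/15 each.
If it is behind door 4 (prior 1/5): the host has 4 equally likely choices, so probability 1/4; weight (1/5)·(1/4) = 1/20.
The weights sum to 1/4.
So P(the car behind door 2 | the host opened door 1) = (1/15) / (1/4) = 4/15.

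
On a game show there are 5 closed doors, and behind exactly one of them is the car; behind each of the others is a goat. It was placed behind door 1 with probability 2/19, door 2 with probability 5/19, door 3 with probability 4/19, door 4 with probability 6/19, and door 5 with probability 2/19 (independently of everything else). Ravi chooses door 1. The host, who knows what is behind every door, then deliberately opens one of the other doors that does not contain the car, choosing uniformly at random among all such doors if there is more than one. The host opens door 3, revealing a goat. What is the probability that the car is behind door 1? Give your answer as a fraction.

Consider each possible location of the car in turn.
If it is behind door 1 (prior 2/19): the host has 4 equally likely choices, so probability 1/4; weight (2/19)·(1/4) = 1/38.
If it is behind door 2 (prior 5/19): the host has 3 equally likely choices, so probability 1/3; weight (5/19)·(1/3) = 5/57.
If it is behind door 3 (prior 4/19): the host opened door 3, so this case is ruled out; weight (4/19)·0 = 0.
If it is behind door 4 (prior 6/19): the host has 3 equally likely choices, so probability 1/3; weight (6/19)·(1/3) = 2/19.
If it is behind door 5 (prior 2/19): the host has 3 equally likely choices, so probability 1/3; weight (2/19)·(1/3) = 2/57.
The weights sum to 29/114.
So P(the car behind door 1 | the host opened door 3) = (1/38) / (29/114) = 3/29.

3/29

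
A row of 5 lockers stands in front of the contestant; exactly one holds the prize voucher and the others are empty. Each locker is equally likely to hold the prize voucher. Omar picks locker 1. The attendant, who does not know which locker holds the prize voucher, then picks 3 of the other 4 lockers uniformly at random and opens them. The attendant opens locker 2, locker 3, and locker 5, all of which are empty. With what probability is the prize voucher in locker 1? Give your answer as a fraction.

1/2

Apply Bayes' rule, conditioning on where the prize voucher actually is.
If it is in either of lockers 1 and 4 (prior 1/5 each): the attendant picks exactly this set with probability 1/4 regardless, and none is the prize; weight (1/5)·(1/4) = 1/20 each.
If it is in any of lockers 2, 3, and 5 (prior 1/5 each): that locker was opened and seen not to hold the prize — ruled out; weight (1/5)·0 = 0 each.
The weights sum to 1/10.
So P(the prize voucher in locker 1 | the attendant opened locker 2, locker 3, and locker 5) = (1/20) / (1/10) = 1/2.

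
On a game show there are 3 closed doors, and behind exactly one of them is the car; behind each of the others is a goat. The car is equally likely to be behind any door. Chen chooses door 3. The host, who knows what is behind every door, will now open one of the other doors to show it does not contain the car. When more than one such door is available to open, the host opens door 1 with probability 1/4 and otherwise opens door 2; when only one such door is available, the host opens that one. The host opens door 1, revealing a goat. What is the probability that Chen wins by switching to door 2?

4/5

Consider each possible location of the car in turn.
If it is behind door 1 (prior 1/3): the host opened door 1, so this case is ruled out; weight (1/3)·0 = 0.
If it is behind door 2 (prior 1/3): only door 1 is available, probability 1; weight (1/3)·1 = 1/3.
If it is behind door 3 (prior 1/3): door 1 is available, opened with probability 1/4; weight (1/3)·(1/4) = 1/12.
The weights sum to 5/12.
So P(the car behind door 2 | the host opened door 1) = (1/3) / (5/12) = 4/5.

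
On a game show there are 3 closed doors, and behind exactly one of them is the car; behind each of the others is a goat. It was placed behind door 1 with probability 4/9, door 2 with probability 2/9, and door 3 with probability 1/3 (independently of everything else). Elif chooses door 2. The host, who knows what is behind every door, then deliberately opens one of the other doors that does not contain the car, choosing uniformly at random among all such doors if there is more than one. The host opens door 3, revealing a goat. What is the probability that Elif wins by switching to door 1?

4/5

Condition on the true location of the car.
If it is behind door 1 (prior 4/9): the host has no choice, probability 1; weight (4/9)·1 = 4/9.
If it is behind door 2 (prior 2/9): the host has 2 equally likely choices, so probability 1/2; weight (2/9)·(1/2) = 1/9.
If it is behind door 3 (prior 1/3): the host opened door 3, so this case is ruled out; weight (1/3)·0 = 0.
The weights sum to 5/9.
So P(the car behind door 1 | the host opened door 3) = (4/9) / (5/9) = 4/5.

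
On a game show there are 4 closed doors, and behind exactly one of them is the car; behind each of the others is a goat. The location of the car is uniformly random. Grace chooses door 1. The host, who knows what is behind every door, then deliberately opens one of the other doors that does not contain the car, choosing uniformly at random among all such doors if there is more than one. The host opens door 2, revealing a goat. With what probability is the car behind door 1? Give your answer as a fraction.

1/4

Consider each possible location of the car in turn.
If it is behind door 1 (prior 1/4): the host has 3 equally likely choices, so probability 1/3; weight (1/4)·(1/3) = 1/12.
If it is behind door 2 (prior 1/4): the host opened door 2, so this case is ruled out; weight (1/4)·0 = 0.
If it is behind either of doors 3 and 4 (prior 1/4 each): the host has 2 equally likely choices, so probability 1/2; weight (1/4)·(1/2) = 1/8 each.
The weights sum to 1/3.
So P(the car behind door 1 | the host opened door 2) = (1/12) / (1/3) = 1/4.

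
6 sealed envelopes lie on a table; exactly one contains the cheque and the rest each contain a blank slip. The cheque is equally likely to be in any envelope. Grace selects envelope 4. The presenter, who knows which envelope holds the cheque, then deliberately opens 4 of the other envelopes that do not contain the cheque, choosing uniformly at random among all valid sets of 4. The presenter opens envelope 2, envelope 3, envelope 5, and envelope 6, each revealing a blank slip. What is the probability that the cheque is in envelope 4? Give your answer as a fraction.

Consider each possible location of the cheque in turn.
If it is in envelope 1 (prior 1/6): the presenter has no choice, probability 1; weight (1/6)·1 = 1/6.
If it is in any of envelopes 2, 3, 5, and 6 (prior 1/6 each): that envelope was opened and seen not to hold the prize — ruled out; weight (1/6)·0 = 0 each.
If it is in envelope 4 (prior 1/6): the presenter has 5 equally likely choices, so probability 1/5; weight (1/6)·(1/5) = 1/30.
The weights sum to 1/5.
So P(the cheque in envelope 4 | the presenter opened envelope 2, envelope 3, envelope 5, and envelope 6) = (1/30) / (1/5) = 1/6.

1/6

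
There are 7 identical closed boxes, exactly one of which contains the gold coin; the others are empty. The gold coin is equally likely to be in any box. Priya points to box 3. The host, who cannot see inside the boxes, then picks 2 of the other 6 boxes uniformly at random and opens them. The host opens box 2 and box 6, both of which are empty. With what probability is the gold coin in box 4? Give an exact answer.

Because the host chose which boxes to open without knowing where the gold coin is, the choice is independent of the prize location. Learning that none of the 2 opened boxes holds the gold coin simply rules out those 2 locations and leaves the remaining 5 boxes still equally likely by symmetry.
So P(the gold coin in box 4) = 1/5.

1/5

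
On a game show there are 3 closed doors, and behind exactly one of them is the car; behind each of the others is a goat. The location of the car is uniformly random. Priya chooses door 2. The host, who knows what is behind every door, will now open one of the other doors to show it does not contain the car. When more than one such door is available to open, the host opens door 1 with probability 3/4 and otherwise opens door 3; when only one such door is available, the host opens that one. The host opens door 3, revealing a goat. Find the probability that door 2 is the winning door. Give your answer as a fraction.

Condition on the true location of the car.
If it is behind door 1 (prior 1/3): only door 3 is available, probability 1; weight (1/3)·1 = 1/3.
If it is behind door 2 (prior 1/3): door 1 is available but not opened, probability 1/4; weight (1/3)·(1/4) = 1/12.
If it is behind door 3 (prior 1/3): the host opened door 3, so this case is ruled out; weight (1/3)·0 = 0.
The weights sum to 5/12.
So P(the car behind door 2 | the host opened door 3) = (1/12) / (5/12) = 1/5.

1/5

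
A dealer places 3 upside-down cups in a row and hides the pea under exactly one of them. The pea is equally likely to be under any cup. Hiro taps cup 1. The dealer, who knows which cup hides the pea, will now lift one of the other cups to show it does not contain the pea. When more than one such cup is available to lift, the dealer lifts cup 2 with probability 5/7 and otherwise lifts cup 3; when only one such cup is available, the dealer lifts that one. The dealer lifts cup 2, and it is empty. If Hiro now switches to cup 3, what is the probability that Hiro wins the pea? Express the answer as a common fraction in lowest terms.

Condition on the true location of the pea.
If it is under cup 1 (prior 1/3): cup 2 is available, opened with probability 5/7; weight (1/3)·(5/7) = 5/21.
If it is under cup 2 (prior 1/3): the dealer opened cup 2, so this case is ruled out; weight (1/3)·0 = 0.
If it is under cup 3 (prior 1/3): only cup 2 is available, probability 1; weight (1/3)·1 = 1/3.
The weights sum to 4/7.
So P(the pea under cup 3 | the dealer opened cup 2) = (1/3) / (4/7) = 7/12.

7/12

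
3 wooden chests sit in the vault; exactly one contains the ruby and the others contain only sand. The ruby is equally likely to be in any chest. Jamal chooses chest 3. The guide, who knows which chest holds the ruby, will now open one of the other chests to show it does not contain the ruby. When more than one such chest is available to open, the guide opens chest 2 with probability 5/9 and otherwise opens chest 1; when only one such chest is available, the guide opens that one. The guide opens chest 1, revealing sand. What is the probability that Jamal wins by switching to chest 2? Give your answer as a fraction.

9/13

Apply Bayes' rule, conditioning on where the ruby actually is.
If it is in chest 1 (prior 1/3): the guide opened chest 1, so this case is ruled out; weight (1/3)·0 = 0.
If it is in chest 2 (prior 1/3): only chest 1 is available, probability 1; weight (1/3)·1 = 1/3.
If it is in chest 3 (prior 1/3): chest 2 is available but not opened, probability 4/9; weight (1/3)·(4/9) = 4/27.
The weights sum to 13/27.
So P(the ruby in chest 2 | the guide opened chest 1) = (1/3) / (13/27) = 9/13.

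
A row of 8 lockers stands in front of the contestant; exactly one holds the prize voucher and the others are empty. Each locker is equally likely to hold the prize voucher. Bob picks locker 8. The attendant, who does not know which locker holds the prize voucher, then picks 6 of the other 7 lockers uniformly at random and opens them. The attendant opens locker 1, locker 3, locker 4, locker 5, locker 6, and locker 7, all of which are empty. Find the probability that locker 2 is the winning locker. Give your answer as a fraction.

1/2

Condition on the true location of the prize voucher.
If it is in any of lockers 1, 3, 4, 5, 6, and 7 (prior 1/8 each): that locker was opened and seen not to hold the prize — ruled out; weight (1/8)·0 = 0 each.
If it is in either of lockers 2 and 8 (prior 1/8 each): the attendant picks exactly this set with probability 1/7 regardless, and none is the prize; weight (1/8)·(1/7) = 1/56 each.
The weights sum to 1/28.
So P(the prize voucher in locker 2 | the attendant opened locker 1, locker 3, locker 4, locker 5, locker 6, and locker 7) = (1/56) / (1/28) = 1/2.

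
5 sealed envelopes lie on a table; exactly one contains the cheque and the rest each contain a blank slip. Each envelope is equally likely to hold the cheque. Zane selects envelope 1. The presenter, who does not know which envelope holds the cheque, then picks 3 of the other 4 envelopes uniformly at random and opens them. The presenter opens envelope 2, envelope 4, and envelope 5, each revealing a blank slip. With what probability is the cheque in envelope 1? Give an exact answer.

1/2

Consider each possible location of the cheque in turn.
If it is in either of envelopes 1 and 3 (prior 1/5 each): the presenter picks exactly this set with probability 1/4 regardless, and none is the prize; weight (1/5)·(1/4) = 1/20 each.
If it is in any of envelopes 2, 4, and 5 (prior 1/5 each): that envelope was opened and seen not to hold the prize — ruled out; weight (1/5)·0 = 0 each.
The weights sum to 1/10.
So P(the cheque in envelope 1 | the presenter opened envelope 2, envelope 4, and envelope 5) = (1/20) / (1/10) = 1/2.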